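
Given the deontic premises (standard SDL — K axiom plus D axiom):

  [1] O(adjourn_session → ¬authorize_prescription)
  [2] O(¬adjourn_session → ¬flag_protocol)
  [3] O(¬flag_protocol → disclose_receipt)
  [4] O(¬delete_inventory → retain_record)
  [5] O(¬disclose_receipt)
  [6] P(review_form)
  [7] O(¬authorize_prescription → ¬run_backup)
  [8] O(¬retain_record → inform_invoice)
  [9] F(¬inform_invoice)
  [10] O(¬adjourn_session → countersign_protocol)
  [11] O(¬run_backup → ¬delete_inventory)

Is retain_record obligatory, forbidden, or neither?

Premise 5 states O(¬disclose_receipt) outright.
Premise 3 is O(¬flag_protocol → disclose_receipt); contrapositively O(¬disclose_receipt → flag_protocol). Since O(¬disclose_receipt) holds, K gives O(flag_protocol).
The contrapositive of premise 2 (O(¬adjourn_session → ¬flag_protocol)) is O(flag_protocol → adjourn_session), and O(flag_protocol) is already established, so O(adjourn_session).
From O(adjourn_session) and premise 1, O(adjourn_session → ¬authorize_prescription), we obtain O(¬authorize_prescription).
From O(¬authorize_prescription) and premise 7, O(¬authorize_prescription → ¬run_backup), we obtain O(¬run_backup).
Premise 11 is O(¬run_backup → ¬delete_inventory); since O(¬run_backup), deontic closure gives O(¬delete_inventory).
With premise 4, O(¬delete_inventory → retain_record), the K-axiom yields O(retain_record).
Premises 6, 8, 9, 10 do not contribute to this derivation.
Hence retain_record is obligatory.

Obligatory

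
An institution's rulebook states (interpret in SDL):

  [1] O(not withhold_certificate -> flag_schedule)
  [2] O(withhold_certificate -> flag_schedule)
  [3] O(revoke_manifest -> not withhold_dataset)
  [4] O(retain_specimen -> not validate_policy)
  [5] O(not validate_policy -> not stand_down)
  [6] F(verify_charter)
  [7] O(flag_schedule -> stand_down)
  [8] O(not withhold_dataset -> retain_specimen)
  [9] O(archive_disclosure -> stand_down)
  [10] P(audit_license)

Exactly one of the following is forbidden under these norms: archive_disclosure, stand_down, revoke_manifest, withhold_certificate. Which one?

revoke_manifest

By case analysis on withhold_certificate: premise 2 gives O(withhold_certificate -> flag_schedule) and premise 1 gives O(not withhold_certificate -> flag_schedule), so O(flag_schedule) either way.
Premise 7 is O(flag_schedule -> stand_down); since O(flag_schedule), deontic closure gives O(stand_down).
Premise 5, O(not validate_policy -> not stand_down), contraposes to O(stand_down -> validate_policy); with O(stand_down) we get O(validate_policy).
The contrapositive of premise 4 (O(retain_specimen -> not validate_policy)) is O(validate_policy -> not retain_specimen), and O(validate_policy) is already established, so O(not retain_specimen).
Premise 8 is O(not withhold_dataset -> retain_specimen); contrapositively O(not retain_specimen -> withhold_dataset). Since O(not retain_specimen) holds, K gives O(withhold_dataset).
The contrapositive of premise 3 (O(revoke_manifest -> not withhold_dataset)) is O(withhold_dataset -> not revoke_manifest), and O(withhold_dataset) is already established, so O(not revoke_manifest).
So O(not revoke_manifest) holds, i.e. revoke_manifest is forbidden. None of the other listed options is forbidden under the premises.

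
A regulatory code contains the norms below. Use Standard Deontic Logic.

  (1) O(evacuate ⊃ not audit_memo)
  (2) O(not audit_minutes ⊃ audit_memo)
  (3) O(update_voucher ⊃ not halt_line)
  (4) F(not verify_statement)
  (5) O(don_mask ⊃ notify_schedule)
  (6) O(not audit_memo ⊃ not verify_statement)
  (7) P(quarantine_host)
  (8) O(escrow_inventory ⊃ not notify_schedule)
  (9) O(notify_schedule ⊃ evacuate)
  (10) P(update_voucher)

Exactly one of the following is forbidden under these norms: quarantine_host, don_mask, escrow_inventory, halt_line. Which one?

don_mask

F(not verify_statement) at premise 4 means O(verify_statement).
Premise 6 is O(not audit_memo ⊃ not verify_statement); contrapositively O(verify_statement ⊃ audit_memo). Since O(verify_statement) holds, K gives O(audit_memo).
Premise 1 is O(evacuate ⊃ not audit_memo); contrapositively O(audit_memo ⊃ not evacuate). Since O(audit_memo) holds, K gives O(not evacuate).
The contrapositive of premise 9 (O(notify_schedule ⊃ evacuate)) is O(not evacuate ⊃ not notify_schedule), and O(not evacuate) is already established, so O(not notify_schedule).
Premise 5, O(don_mask ⊃ notify_schedule), contraposes to O(not notify_schedule ⊃ not don_mask); with O(not notify_schedule) we get O(not don_mask).
So O(not don_mask) holds, i.e. don_mask is forbidden. None of the other listed options is forbidden under the premises.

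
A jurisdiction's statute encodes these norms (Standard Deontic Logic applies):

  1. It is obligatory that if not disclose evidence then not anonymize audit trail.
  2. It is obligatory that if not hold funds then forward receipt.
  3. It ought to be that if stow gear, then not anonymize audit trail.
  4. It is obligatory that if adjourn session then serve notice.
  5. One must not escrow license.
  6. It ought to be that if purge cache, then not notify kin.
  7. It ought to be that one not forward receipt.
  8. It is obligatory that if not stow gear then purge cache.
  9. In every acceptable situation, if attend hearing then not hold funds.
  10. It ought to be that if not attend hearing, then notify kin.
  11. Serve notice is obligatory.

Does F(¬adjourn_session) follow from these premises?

No

Premise 4 is O(adjourn_session → serve_notice); even if O(serve_notice) held, inferring O(adjourn_session) would be affirming the consequent — invalid.
No other premise forces O(adjourn_session). An ideal world satisfying every premise can still have ¬adjourn_session true, so F(¬adjourn_session) is not derivable.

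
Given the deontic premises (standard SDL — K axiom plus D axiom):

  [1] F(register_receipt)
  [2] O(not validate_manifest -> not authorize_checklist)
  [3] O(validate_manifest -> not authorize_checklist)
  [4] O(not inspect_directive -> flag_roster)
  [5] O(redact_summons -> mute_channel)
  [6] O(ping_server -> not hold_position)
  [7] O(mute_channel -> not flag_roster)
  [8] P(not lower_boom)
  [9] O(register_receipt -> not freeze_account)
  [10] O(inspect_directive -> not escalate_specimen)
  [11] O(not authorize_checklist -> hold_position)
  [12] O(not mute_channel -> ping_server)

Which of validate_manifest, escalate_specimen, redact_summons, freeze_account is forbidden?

By case analysis on not validate_manifest: premise 2 gives O(not validate_manifest -> not authorize_checklist) and premise 3 gives O(validate_manifest -> not authorize_checklist), so O(not authorize_checklist) either way.
With premise 11, O(not authorize_checklist -> hold_position), the K-axiom yields O(hold_position).
Premise 6, O(ping_server -> not hold_position), contraposes to O(hold_position -> not ping_server); with O(hold_position) we get O(not ping_server).
The contrapositive of premise 12 (O(not mute_channel -> ping_server)) is O(not ping_server -> mute_channel), and O(not ping_server) is already established, so O(mute_channel).
Premise 7 is O(mute_channel -> not flag_roster); since O(mute_channel), deontic closure gives O(not flag_roster).
Premise 4 is O(not inspect_directive -> flag_roster); contrapositively O(not flag_roster -> inspect_directive). Since O(not flag_roster) holds, K gives O(inspect_directive).
With premise 10, O(inspect_directive -> not escalate_specimen), the K-axiom yields O(not escalate_specimen).
So O(not escalate_specimen) holds, i.e. escalate_specimen is forbidden. None of the other listed options is forbidden under the premises.

escalate_specimen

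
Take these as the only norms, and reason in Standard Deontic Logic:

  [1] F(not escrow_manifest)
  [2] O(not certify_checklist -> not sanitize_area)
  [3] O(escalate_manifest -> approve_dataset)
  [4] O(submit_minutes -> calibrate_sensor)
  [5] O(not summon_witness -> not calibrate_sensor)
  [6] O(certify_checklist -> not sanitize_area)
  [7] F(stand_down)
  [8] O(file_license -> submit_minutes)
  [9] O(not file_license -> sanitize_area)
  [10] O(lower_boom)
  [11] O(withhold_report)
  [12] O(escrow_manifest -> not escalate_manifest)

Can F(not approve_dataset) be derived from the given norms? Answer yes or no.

Premise 3 is O(escalate_manifest -> approve_dataset), but O(escalate_manifest) is not derivable from the premises, so it does not yield O(approve_dataset).
No other premise forces O(approve_dataset). An ideal world satisfying every premise can still have not approve_dataset true, so F(not approve_dataset) is not derivable.

No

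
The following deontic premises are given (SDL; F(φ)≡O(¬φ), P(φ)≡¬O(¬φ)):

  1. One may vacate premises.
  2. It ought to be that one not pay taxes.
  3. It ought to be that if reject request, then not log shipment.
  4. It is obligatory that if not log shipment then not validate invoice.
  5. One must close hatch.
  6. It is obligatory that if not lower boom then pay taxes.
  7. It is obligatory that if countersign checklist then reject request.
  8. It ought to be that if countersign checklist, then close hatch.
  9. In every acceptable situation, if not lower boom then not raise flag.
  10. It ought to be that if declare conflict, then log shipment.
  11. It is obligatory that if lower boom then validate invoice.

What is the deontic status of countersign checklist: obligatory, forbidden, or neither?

From premise 2 we have O(¬pay_taxes).
Premise 6 is O(¬lower_boom → pay_taxes); contrapositively O(¬pay_taxes → lower_boom). Since O(¬pay_taxes) holds, K gives O(lower_boom).
Premise 11 is O(lower_boom → validate_invoice); since O(lower_boom), deontic closure gives O(validate_invoice).
Premise 4, O(¬log_shipment → ¬validate_invoice), contraposes to O(validate_invoice → log_shipment); with O(validate_invoice) we get O(log_shipment).
Premise 3, O(reject_request → ¬log_shipment), contraposes to O(log_shipment → ¬reject_request); with O(log_shipment) we get O(¬reject_request).
The contrapositive of premise 7 (O(countersign_checklist → reject_request)) is O(¬reject_request → ¬countersign_checklist), and O(¬reject_request) is already established, so O(¬countersign_checklist).
Premises 1, 5, 8, 9, 10 do not contribute to this derivation.
Thus O(¬countersign_checklist), which is F(countersign_checklist): countersign_checklist is forbidden.

Forbidden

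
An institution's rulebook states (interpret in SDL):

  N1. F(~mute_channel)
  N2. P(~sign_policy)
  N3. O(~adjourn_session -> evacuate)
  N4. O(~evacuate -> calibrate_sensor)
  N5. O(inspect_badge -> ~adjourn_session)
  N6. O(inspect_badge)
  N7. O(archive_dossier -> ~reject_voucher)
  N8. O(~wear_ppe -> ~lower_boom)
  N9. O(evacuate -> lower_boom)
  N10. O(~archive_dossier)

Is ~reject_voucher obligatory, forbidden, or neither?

Neither

Premise 7 is O(archive_dossier -> ~reject_voucher), but O(archive_dossier) is not derivable from the premises, so it does not yield O(~reject_voucher).
No premise or chain of K-axiom applications forces O(~reject_voucher), and none forces O(reject_voucher). So ~reject_voucher is neither obligatory nor forbidden under these norms.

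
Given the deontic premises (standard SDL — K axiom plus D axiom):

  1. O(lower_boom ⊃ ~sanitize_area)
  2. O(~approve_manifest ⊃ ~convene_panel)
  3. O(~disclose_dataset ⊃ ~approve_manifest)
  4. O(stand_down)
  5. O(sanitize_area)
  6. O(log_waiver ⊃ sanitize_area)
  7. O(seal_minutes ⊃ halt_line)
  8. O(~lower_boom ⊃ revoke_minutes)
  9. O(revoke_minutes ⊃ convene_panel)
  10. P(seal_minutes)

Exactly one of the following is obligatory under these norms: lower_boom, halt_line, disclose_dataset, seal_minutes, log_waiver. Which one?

disclose_dataset

Premise 5 gives O(sanitize_area).
Premise 1, O(lower_boom ⊃ ~sanitize_area), contraposes to O(sanitize_area ⊃ ~lower_boom); with O(sanitize_area) we get O(~lower_boom).
From O(~lower_boom) and premise 8, O(~lower_boom ⊃ revoke_minutes), we obtain O(revoke_minutes).
With premise 9, O(revoke_minutes ⊃ convene_panel), the K-axiom yields O(convene_panel).
Premise 2, O(~approve_manifest ⊃ ~convene_panel), contraposes to O(convene_panel ⊃ approve_manifest); with O(convene_panel) we get O(approve_manifest).
Premise 3, O(~disclose_dataset ⊃ ~approve_manifest), contraposes to O(approve_manifest ⊃ disclose_dataset); with O(approve_manifest) we get O(disclose_dataset).
So O(disclose_dataset) holds — disclose_dataset is obligatory. None of the other listed options is made obligatory by any chain of premises.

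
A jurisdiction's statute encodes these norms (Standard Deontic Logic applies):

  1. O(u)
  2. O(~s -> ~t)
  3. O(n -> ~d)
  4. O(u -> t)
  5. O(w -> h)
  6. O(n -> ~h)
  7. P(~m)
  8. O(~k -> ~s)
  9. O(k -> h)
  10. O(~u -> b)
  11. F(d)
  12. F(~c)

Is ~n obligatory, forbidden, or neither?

Premise 1 gives O(u).
Applying K to premise 4 (O(u -> t)) and O(u) yields O(t).
Premise 2 is O(~s -> ~t); contrapositively O(t -> s). Since O(t) holds, K gives O(s).
Premise 8, O(~k -> ~s), contraposes to O(s -> k); with O(s) we get O(k).
With premise 9, O(k -> h), the K-axiom yields O(h).
Premise 6 is O(n -> ~h); contrapositively O(h -> ~n). Since O(h) holds, K gives O(~n).
Premises 3, 5, 7, 10, 11, 12 do not contribute to this derivation.
Hence ~n is obligatory.

Obligatory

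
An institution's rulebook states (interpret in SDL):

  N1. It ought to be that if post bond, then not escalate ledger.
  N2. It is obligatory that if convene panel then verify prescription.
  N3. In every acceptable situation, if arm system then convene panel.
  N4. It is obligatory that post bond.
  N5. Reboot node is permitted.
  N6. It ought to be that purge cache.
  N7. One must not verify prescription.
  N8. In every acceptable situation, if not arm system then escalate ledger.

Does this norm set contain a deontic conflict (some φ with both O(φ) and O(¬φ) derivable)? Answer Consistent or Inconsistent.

From premise 4 we have O(post_bond).
Premise 1 is O(post_bond → ¬escalate_ledger); since O(post_bond), deontic closure gives O(¬escalate_ledger).
The contrapositive of premise 8 (O(¬arm_system → escalate_ledger)) is O(¬escalate_ledger → arm_system), and O(¬escalate_ledger) is already established, so O(arm_system).
Applying K to premise 3 (O(arm_system → convene_panel)) and O(arm_system) yields O(convene_panel).
From O(convene_panel) and premise 2, O(convene_panel → verify_prescription), we obtain O(verify_prescription).
However, F(verify_prescription) at premise 7 amounts to O(¬verify_prescription).
We now have both O(verify_prescription) and O(¬verify_prescription) — verify_prescription is simultaneously obligatory and forbidden, violating the D-axiom.

Inconsistent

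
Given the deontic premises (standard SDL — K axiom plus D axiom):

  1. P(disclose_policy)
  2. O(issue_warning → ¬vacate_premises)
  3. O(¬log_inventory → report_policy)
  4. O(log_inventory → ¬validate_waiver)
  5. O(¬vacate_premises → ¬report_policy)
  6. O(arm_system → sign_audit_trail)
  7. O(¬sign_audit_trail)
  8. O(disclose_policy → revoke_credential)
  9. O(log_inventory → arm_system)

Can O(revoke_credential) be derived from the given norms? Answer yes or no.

No

Premise 8 is O(disclose_policy → revoke_credential), but O(disclose_policy) is not derivable from the premises (the permission P(disclose_policy) asserts only ¬O(¬disclose_policy), not O(disclose_policy)), so it does not yield O(revoke_credential).
No other premise forces O(revoke_credential). An ideal world satisfying every premise can still have revoke_credential false, so O(revoke_credential) is not derivable.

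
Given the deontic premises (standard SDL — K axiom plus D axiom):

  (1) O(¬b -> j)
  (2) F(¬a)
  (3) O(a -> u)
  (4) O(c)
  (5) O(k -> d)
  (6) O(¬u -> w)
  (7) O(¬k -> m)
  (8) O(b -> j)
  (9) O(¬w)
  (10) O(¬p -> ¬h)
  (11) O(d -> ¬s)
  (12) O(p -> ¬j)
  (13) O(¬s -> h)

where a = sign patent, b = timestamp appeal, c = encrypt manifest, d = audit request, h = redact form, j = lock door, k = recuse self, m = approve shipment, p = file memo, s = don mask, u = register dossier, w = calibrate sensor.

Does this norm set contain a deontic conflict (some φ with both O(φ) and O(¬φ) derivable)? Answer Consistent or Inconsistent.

Premise 6 is O(¬u -> w), but O(¬u) is not derivable from the premises, so it does not yield O(w).
So O(w) is not derivable, and the apparent clash with O(¬w) does not arise.
A world satisfying every obligation exists (e.g. a=true, b=false, c=true, d=false, h=false, j=true, k=false, m=true, p=false, s=true, u=true, w=false); no atom is both obligatory and forbidden, so the set is consistent.

Consistent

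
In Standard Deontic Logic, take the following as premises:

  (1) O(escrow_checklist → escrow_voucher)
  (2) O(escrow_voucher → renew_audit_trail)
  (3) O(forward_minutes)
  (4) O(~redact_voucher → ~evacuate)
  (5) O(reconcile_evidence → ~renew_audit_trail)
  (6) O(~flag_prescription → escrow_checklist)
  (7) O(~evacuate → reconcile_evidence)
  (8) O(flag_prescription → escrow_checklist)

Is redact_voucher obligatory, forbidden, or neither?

Obligatory

By case analysis on flag_prescription: premise 8 gives O(flag_prescription → escrow_checklist) and premise 6 gives O(~flag_prescription → escrow_checklist), so O(escrow_checklist) either way.
With premise 1, O(escrow_checklist → escrow_voucher), the K-axiom yields O(escrow_voucher).
With premise 2, O(escrow_voucher → renew_audit_trail), the K-axiom yields O(renew_audit_trail).
The contrapositive of premise 5 (O(reconcile_evidence → ~renew_audit_trail)) is O(renew_audit_trail → ~reconcile_evidence), and O(renew_audit_trail) is already established, so O(~reconcile_evidence).
Premise 7, O(~evacuate → reconcile_evidence), contraposes to O(~reconcile_evidence → evacuate); with O(~reconcile_evidence) we get O(evacuate).
Premise 4 is O(~redact_voucher → ~evacuate); contrapositively O(evacuate → redact_voucher). Since O(evacuate) holds, K gives O(redact_voucher).
Premise 3 does not contribute to this derivation.
Hence redact_voucher is obligatory.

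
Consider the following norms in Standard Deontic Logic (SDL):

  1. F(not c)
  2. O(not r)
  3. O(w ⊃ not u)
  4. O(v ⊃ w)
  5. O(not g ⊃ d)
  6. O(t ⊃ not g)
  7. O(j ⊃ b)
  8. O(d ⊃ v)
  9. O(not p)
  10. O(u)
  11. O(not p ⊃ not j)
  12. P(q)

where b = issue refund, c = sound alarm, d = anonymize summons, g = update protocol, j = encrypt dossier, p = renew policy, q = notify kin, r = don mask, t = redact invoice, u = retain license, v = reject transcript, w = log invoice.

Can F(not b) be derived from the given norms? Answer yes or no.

No

Premise 7 is O(j ⊃ b), but O(j) is not derivable from the premises, so it does not yield O(b).
No other premise forces O(b). An ideal world satisfying every premise can still have not b true, so F(not b) is not derivable.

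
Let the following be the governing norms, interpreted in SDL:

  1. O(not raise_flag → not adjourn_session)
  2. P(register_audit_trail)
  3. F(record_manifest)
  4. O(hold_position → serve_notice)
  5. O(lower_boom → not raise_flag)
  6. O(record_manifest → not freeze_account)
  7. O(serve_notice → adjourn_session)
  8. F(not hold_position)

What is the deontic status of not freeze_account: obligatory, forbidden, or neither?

Premise 6 is O(record_manifest → not freeze_account), but O(record_manifest) is not derivable from the premises, so it does not yield O(not freeze_account).
No premise or chain of K-axiom applications forces O(not freeze_account), and none forces O(freeze_account). So not freeze_account is neither obligatory nor forbidden under these norms.

Neither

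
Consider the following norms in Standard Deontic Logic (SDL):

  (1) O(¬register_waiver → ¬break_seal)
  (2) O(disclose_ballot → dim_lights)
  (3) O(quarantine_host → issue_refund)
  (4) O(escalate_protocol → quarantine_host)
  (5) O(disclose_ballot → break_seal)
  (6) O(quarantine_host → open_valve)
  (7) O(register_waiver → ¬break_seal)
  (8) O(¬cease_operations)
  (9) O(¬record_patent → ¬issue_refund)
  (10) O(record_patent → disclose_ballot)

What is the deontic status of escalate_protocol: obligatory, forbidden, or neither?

Forbidden

By case analysis on ¬register_waiver: premise 1 gives O(¬register_waiver → ¬break_seal) and premise 7 gives O(register_waiver → ¬break_seal), so O(¬break_seal) either way.
Premise 5 is O(disclose_ballot → break_seal); contrapositively O(¬break_seal → ¬disclose_ballot). Since O(¬break_seal) holds, K gives O(¬disclose_ballot).
The contrapositive of premise 10 (O(record_patent → disclose_ballot)) is O(¬disclose_ballot → ¬record_patent), and O(¬disclose_ballot) is already established, so O(¬record_patent).
Applying K to premise 9 (O(¬record_patent → ¬issue_refund)) and O(¬record_patent) yields O(¬issue_refund).
Premise 3, O(quarantine_host → issue_refund), contraposes to O(¬issue_refund → ¬quarantine_host); with O(¬issue_refund) we get O(¬quarantine_host).
Premise 4, O(escalate_protocol → quarantine_host), contraposes to O(¬quarantine_host → ¬escalate_protocol); with O(¬quarantine_host) we get O(¬escalate_protocol).
Premises 2, 6, 8 do not contribute to this derivation.
Thus O(¬escalate_protocol), which is F(escalate_protocol): escalate_protocol is forbidden.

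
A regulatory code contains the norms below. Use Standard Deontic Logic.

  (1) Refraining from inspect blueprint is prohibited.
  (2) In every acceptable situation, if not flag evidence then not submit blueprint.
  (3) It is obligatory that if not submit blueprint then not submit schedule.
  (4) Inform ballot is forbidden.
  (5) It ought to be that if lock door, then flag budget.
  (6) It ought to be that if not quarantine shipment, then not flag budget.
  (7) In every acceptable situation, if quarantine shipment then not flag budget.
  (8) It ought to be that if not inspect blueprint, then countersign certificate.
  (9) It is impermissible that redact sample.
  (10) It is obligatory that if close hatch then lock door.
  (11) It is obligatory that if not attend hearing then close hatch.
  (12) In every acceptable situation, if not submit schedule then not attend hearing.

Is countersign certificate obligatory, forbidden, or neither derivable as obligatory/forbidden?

Premise 8 is O(¬inspect_blueprint → countersign_certificate), but O(¬inspect_blueprint) is not derivable from the premises, so it does not yield O(countersign_certificate).
No premise or chain of K-axiom applications forces O(countersign_certificate), and none forces O(¬countersign_certificate). So countersign_certificate is neither obligatory nor forbidden under these norms.

Neither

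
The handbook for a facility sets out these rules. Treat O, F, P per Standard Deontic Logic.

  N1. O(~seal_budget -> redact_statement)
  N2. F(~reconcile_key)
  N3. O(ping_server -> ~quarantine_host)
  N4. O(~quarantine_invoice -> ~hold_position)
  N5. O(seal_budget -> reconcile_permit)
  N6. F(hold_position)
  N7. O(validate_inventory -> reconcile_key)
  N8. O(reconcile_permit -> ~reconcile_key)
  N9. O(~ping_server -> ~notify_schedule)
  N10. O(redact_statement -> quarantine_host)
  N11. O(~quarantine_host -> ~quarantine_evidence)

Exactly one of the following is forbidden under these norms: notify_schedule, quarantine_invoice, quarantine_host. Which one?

F(~reconcile_key) at premise 2 means O(reconcile_key).
Premise 8, O(reconcile_permit -> ~reconcile_key), contraposes to O(reconcile_key -> ~reconcile_permit); with O(reconcile_key) we get O(~reconcile_permit).
Premise 5 is O(seal_budget -> reconcile_permit); contrapositively O(~reconcile_permit -> ~seal_budget). Since O(~reconcile_permit) holds, K gives O(~seal_budget).
Applying K to premise 1 (O(~seal_budget -> redact_statement)) and O(~seal_budget) yields O(redact_statement).
From O(redact_statement) and premise 10, O(redact_statement -> quarantine_host), we obtain O(quarantine_host).
The contrapositive of premise 3 (O(ping_server -> ~quarantine_host)) is O(quarantine_host -> ~ping_server), and O(quarantine_host) is already established, so O(~ping_server).
Applying K to premise 9 (O(~ping_server -> ~notify_schedule)) and O(~ping_server) yields O(~notify_schedule).
So O(~notify_schedule) holds, i.e. notify_schedule is forbidden. None of the other listed options is forbidden under the premises.

notify_schedule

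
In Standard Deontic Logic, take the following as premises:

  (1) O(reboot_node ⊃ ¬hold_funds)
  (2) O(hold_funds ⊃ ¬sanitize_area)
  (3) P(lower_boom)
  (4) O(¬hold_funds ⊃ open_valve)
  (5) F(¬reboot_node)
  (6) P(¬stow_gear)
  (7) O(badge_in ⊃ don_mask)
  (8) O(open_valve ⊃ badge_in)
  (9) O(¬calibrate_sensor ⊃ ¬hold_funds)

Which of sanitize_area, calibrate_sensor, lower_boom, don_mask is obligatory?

F(¬reboot_node) at premise 5 means O(reboot_node).
With premise 1, O(reboot_node ⊃ ¬hold_funds), the K-axiom yields O(¬hold_funds).
From O(¬hold_funds) and premise 4, O(¬hold_funds ⊃ open_valve), we obtain O(open_valve).
With premise 8, O(open_valve ⊃ badge_in), the K-axiom yields O(badge_in).
From O(badge_in) and premise 7, O(badge_in ⊃ don_mask), we obtain O(don_mask).
So O(don_mask) holds — don_mask is obligatory. None of the other listed options is made obligatory by any chain of premises.

don_mask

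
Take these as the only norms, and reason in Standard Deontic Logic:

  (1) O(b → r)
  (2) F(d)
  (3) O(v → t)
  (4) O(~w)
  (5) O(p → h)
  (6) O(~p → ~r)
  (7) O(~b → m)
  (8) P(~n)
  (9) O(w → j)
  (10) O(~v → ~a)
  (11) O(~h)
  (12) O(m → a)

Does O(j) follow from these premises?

Premise 9 is O(w → j), but O(w) is not derivable from the premises, so it does not yield O(j).
No other premise forces O(j). An ideal world satisfying every premise can still have j false, so O(j) is not derivable.

No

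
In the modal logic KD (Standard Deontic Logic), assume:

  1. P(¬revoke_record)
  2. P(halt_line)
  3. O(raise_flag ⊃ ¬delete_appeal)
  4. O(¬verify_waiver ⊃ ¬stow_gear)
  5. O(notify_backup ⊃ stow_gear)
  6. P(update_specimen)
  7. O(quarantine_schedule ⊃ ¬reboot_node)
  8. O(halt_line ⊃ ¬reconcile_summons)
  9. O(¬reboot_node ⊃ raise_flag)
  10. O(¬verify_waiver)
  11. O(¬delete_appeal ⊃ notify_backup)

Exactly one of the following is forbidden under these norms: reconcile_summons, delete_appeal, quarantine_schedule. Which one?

quarantine_schedule

From premise 10 we have O(¬verify_waiver).
Premise 4 is O(¬verify_waiver ⊃ ¬stow_gear); since O(¬verify_waiver), deontic closure gives O(¬stow_gear).
The contrapositive of premise 5 (O(notify_backup ⊃ stow_gear)) is O(¬stow_gear ⊃ ¬notify_backup), and O(¬stow_gear) is already established, so O(¬notify_backup).
The contrapositive of premise 11 (O(¬delete_appeal ⊃ notify_backup)) is O(¬notify_backup ⊃ delete_appeal), and O(¬notify_backup) is already established, so O(delete_appeal).
Premise 3, O(raise_flag ⊃ ¬delete_appeal), contraposes to O(delete_appeal ⊃ ¬raise_flag); with O(delete_appeal) we get O(¬raise_flag).
Premise 9, O(¬reboot_node ⊃ raise_flag), contraposes to O(¬raise_flag ⊃ reboot_node); with O(¬raise_flag) we get O(reboot_node).
Premise 7 is O(quarantine_schedule ⊃ ¬reboot_node); contrapositively O(reboot_node ⊃ ¬quarantine_schedule). Since O(reboot_node) holds, K gives O(¬quarantine_schedule).
So O(¬quarantine_schedule) holds, i.e. quarantine_schedule is forbidden. None of the other listed options is forbidden under the premises.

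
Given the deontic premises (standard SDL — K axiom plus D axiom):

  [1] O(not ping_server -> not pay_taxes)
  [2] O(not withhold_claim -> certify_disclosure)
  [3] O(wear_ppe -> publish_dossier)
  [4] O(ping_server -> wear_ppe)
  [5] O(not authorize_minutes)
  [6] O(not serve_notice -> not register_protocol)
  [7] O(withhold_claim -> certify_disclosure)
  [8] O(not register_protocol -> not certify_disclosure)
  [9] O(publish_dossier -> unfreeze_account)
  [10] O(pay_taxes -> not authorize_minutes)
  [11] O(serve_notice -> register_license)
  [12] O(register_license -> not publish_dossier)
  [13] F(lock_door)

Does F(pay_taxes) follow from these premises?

By case analysis on not withhold_claim: premise 2 gives O(not withhold_claim -> certify_disclosure) and premise 7 gives O(withhold_claim -> certify_disclosure), so O(certify_disclosure) either way.
Premise 8 is O(not register_protocol -> not certify_disclosure); contrapositively O(certify_disclosure -> register_protocol). Since O(certify_disclosure) holds, K gives O(register_protocol).
Premise 6, O(not serve_notice -> not register_protocol), contraposes to O(register_protocol -> serve_notice); with O(register_protocol) we get O(serve_notice).
Applying K to premise 11 (O(serve_notice -> register_license)) and O(serve_notice) yields O(register_license).
From O(register_license) and premise 12, O(register_license -> not publish_dossier), we obtain O(not publish_dossier).
Premise 3, O(wear_ppe -> publish_dossier), contraposes to O(not publish_dossier -> not wear_ppe); with O(not publish_dossier) we get O(not wear_ppe).
Premise 4 is O(ping_server -> wear_ppe); contrapositively O(not wear_ppe -> not ping_server). Since O(not wear_ppe) holds, K gives O(not ping_server).
With premise 1, O(not ping_server -> not pay_taxes), the K-axiom yields O(not pay_taxes).
Premises 5, 9, 10, 13 do not contribute to this derivation.
So O(not pay_taxes) holds, i.e. F(pay_taxes). The claim follows.

Yes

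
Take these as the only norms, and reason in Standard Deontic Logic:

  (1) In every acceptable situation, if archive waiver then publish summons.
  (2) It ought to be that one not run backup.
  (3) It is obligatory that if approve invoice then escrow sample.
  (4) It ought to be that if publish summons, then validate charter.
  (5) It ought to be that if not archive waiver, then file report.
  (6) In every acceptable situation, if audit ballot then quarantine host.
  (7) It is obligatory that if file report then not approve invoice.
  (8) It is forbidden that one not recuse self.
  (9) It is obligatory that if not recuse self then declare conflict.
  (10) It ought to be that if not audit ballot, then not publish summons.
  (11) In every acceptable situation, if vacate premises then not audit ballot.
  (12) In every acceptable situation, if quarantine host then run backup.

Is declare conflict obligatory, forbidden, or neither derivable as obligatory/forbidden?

Neither

Premise 9 is O(¬recuse_self → declare_conflict), but O(¬recuse_self) is not derivable from the premises, so it does not yield O(declare_conflict).
No premise or chain of K-axiom applications forces O(declare_conflict), and none forces O(¬declare_conflict). So declare_conflict is neither obligatory nor forbidden under these norms.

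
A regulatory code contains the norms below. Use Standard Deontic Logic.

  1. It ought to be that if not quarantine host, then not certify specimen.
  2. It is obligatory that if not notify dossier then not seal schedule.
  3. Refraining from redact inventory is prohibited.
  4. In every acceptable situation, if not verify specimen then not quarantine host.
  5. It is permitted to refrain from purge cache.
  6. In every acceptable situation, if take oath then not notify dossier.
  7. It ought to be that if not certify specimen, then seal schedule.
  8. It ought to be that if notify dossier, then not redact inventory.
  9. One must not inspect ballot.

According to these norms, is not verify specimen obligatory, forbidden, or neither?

F(¬redact_inventory) at premise 3 means O(redact_inventory).
Premise 8, O(notify_dossier → ¬redact_inventory), contraposes to O(redact_inventory → ¬notify_dossier); with O(redact_inventory) we get O(¬notify_dossier).
Applying K to premise 2 (O(¬notify_dossier → ¬seal_schedule)) and O(¬notify_dossier) yields O(¬seal_schedule).
Premise 7 is O(¬certify_specimen → seal_schedule); contrapositively O(¬seal_schedule → certify_specimen). Since O(¬seal_schedule) holds, K gives O(certify_specimen).
Premise 1, O(¬quarantine_host → ¬certify_specimen), contraposes to O(certify_specimen → quarantine_host); with O(certify_specimen) we get O(quarantine_host).
Premise 4 is O(¬verify_specimen → ¬quarantine_host); contrapositively O(quarantine_host → verify_specimen). Since O(quarantine_host) holds, K gives O(verify_specimen).
Premises 5, 6, 9 do not contribute to this derivation.
Thus O(verify_specimen), which is F(¬verify_specimen): ¬verify_specimen is forbidden.

Forbidden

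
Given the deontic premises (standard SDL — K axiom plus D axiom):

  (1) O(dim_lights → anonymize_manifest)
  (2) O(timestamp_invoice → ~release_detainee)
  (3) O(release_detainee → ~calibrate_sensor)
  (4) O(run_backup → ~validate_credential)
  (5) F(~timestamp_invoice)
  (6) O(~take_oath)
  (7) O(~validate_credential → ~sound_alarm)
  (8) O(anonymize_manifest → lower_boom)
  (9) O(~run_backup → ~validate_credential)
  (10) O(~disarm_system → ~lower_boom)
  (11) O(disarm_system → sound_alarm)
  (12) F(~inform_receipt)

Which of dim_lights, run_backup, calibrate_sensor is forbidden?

By case analysis on run_backup: premise 4 gives O(run_backup → ~validate_credential) and premise 9 gives O(~run_backup → ~validate_credential), so O(~validate_credential) either way.
Premise 7 is O(~validate_credential → ~sound_alarm); since O(~validate_credential), deontic closure gives O(~sound_alarm).
The contrapositive of premise 11 (O(disarm_system → sound_alarm)) is O(~sound_alarm → ~disarm_system), and O(~sound_alarm) is already established, so O(~disarm_system).
Premise 10 is O(~disarm_system → ~lower_boom); since O(~disarm_system), deontic closure gives O(~lower_boom).
Premise 8 is O(anonymize_manifest → lower_boom); contrapositively O(~lower_boom → ~anonymize_manifest). Since O(~lower_boom) holds, K gives O(~anonymize_manifest).
The contrapositive of premise 1 (O(dim_lights → anonymize_manifest)) is O(~anonymize_manifest → ~dim_lights), and O(~anonymize_manifest) is already established, so O(~dim_lights).
So O(~dim_lights) holds, i.e. dim_lights is forbidden. None of the other listed options is forbidden under the premises.

dim_lights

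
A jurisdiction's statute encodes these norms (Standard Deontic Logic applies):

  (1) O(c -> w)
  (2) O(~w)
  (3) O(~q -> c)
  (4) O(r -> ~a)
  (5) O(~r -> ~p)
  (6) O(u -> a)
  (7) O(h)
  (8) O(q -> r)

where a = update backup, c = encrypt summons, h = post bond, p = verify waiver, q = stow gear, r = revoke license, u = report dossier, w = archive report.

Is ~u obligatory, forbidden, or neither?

Obligatory

Premise 2 gives O(~w).
The contrapositive of premise 1 (O(c -> w)) is O(~w -> ~c), and O(~w) is already established, so O(~c).
Premise 3 is O(~q -> c); contrapositively O(~c -> q). Since O(~c) holds, K gives O(q).
With premise 8, O(q -> r), the K-axiom yields O(r).
Applying K to premise 4 (O(r -> ~a)) and O(r) yields O(~a).
Premise 6 is O(u -> a); contrapositively O(~a -> ~u). Since O(~a) holds, K gives O(~u).
Premises 5, 7 do not contribute to this derivation.
Hence ~u is obligatory.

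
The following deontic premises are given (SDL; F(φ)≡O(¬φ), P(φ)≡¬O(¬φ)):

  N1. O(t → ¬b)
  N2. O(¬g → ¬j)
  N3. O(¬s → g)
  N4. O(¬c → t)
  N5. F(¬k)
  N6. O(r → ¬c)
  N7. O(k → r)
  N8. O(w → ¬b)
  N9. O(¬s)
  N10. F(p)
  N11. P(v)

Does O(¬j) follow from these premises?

No

Premise 2 is O(¬g → ¬j), but O(¬g) is not derivable from the premises, so it does not yield O(¬j).
No other premise forces O(¬j). An ideal world satisfying every premise can still have ¬j false, so O(¬j) is not derivable.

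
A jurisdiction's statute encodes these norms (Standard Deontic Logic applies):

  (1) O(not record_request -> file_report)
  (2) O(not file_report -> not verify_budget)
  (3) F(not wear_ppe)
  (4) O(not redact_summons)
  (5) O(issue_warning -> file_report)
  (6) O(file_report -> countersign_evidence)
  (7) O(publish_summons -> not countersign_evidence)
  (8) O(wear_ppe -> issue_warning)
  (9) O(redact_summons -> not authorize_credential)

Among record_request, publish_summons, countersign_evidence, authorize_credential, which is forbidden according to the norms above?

publish_summons

F(not wear_ppe) at premise 3 means O(wear_ppe).
With premise 8, O(wear_ppe -> issue_warning), the K-axiom yields O(issue_warning).
Premise 5 is O(issue_warning -> file_report); since O(issue_warning), deontic closure gives O(file_report).
With premise 6, O(file_report -> countersign_evidence), the K-axiom yields O(countersign_evidence).
Premise 7, O(publish_summons -> not countersign_evidence), contraposes to O(countersign_evidence -> not publish_summons); with O(countersign_evidence) we get O(not publish_summons).
So O(not publish_summons) holds, i.e. publish_summons is forbidden. None of the other listed options is forbidden under the premises.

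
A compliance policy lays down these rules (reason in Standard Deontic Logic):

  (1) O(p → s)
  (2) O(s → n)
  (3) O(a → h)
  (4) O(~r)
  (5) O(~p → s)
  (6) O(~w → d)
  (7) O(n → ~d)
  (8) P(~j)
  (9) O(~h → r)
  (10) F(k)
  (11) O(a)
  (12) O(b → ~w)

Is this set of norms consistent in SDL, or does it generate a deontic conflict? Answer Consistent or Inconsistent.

Consistent

Premise 9 is O(~h → r), but O(~h) is not derivable from the premises, so it does not yield O(r).
So O(r) is not derivable, and the apparent clash with O(~r) does not arise.
A world satisfying every obligation exists (e.g. a=true, b=false, d=false, h=true, j=false, k=false, n=true, p=false, r=false, s=true, w=true); no atom is both obligatory and forbidden, so the set is consistent.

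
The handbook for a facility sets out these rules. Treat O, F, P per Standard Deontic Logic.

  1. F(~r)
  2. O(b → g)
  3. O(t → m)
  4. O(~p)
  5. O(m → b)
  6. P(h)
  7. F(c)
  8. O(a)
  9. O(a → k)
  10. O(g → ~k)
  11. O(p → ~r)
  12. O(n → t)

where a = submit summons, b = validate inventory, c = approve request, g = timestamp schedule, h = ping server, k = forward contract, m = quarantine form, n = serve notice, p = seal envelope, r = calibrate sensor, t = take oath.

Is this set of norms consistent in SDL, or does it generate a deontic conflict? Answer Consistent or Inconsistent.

Premise 11 is O(p → ~r), but O(p) is not derivable from the premises, so it does not yield O(~r).
So O(~r) is not derivable, and the apparent clash with O(r) does not arise.
A world satisfying every obligation exists (e.g. a=true, b=false, c=false, g=false, h=false, k=true, m=false, n=false, p=false, r=true, t=false); no atom is both obligatory and forbidden, so the set is consistent.

Consistent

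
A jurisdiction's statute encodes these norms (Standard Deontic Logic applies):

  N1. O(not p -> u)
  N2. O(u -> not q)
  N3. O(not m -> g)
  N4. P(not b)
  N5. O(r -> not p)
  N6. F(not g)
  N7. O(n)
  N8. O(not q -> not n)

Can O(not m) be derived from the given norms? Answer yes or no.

No

Premise 3 is O(not m -> g); even if O(g) held, inferring O(not m) would be affirming the consequent — invalid.
No other premise forces O(not m). An ideal world satisfying every premise can still have not m false, so O(not m) is not derivable.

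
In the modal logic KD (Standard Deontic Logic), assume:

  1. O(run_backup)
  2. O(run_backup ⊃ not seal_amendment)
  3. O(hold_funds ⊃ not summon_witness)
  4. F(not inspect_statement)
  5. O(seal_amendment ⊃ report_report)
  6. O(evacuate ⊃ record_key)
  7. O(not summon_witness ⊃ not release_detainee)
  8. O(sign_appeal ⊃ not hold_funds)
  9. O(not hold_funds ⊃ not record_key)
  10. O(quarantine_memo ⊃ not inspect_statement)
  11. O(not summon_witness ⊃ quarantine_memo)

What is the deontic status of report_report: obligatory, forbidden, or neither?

Neither

Premise 5 is O(seal_amendment ⊃ report_report), but O(seal_amendment) is not derivable from the premises, so it does not yield O(report_report).
No premise or chain of K-axiom applications forces O(report_report), and none forces O(not report_report). So report_report is neither obligatory nor forbidden under these norms.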